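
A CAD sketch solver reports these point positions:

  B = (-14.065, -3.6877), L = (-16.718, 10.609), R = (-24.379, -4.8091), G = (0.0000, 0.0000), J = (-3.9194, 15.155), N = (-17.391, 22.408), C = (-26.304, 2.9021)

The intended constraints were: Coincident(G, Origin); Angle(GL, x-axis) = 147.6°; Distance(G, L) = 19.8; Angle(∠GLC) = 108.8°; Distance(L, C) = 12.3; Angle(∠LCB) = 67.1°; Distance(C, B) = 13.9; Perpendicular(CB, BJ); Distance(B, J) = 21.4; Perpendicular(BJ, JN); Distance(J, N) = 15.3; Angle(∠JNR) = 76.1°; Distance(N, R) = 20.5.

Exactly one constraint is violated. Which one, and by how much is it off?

Distance(N, R) = 20.5 — off by 7.60.

G = (0.00, 0.00) ✓; GL at 147.6° ✓; |GL| = 19.80 ✓; ∠GLC = 108.8° ✓; |LC| = 12.30 ✓; ∠LCB = 67.10° ✓; |CB| = 13.90 ✓; ∠(CB, BJ) = 90.00° ✓; |BJ| = 21.40 ✓; ∠(BJ, JN) = 90.00° ✓; |JN| = 15.30 ✓; ∠JNR = 76.10° ✓; |NR| = 28.10 ✗.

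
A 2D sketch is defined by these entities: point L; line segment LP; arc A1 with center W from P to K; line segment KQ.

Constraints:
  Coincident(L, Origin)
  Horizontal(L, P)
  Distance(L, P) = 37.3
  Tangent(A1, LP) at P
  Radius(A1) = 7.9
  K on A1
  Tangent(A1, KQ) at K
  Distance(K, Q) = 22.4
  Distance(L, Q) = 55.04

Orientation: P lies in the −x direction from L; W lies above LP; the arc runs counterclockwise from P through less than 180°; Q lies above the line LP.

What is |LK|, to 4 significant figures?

34.01

Checks: |WK| = 7.900 ✓; ∠(WK, KQ) = 90.00° ✓; |KQ| = 22.40 ✓; |LQ| = 55.04 ✓.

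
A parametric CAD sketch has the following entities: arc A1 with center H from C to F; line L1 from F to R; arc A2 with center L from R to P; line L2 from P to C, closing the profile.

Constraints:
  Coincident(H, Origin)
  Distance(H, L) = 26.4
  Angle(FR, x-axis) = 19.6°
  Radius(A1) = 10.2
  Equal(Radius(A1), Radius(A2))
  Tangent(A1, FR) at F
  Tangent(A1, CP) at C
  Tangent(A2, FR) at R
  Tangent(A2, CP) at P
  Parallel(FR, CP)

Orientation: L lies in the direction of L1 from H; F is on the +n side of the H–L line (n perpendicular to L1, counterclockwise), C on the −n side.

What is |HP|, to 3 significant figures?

28.3

The slot axis is L1's direction at 19.6°, so u = (cos 19.6°, sin 19.6°) = (0.942, 0.335) and n = (−sin 19.6°, cos 19.6°) = (-0.335, 0.942). H is at the origin and L lies 26.4 along u from H, so L = 26.4·u = (24.9, 8.86). Tangency of A1 to both parallel lines with radius 10.2 puts F and C at H ± 10.2·n: F = (-3.42, 9.61), C = (3.42, -9.61). Equal radii place R and P the same way about L: R = L + 10.2·n = (21.4, 18.5), P = L − 10.2·n = (28.3, -0.753). Then |HP| = |P − H| = 28.3.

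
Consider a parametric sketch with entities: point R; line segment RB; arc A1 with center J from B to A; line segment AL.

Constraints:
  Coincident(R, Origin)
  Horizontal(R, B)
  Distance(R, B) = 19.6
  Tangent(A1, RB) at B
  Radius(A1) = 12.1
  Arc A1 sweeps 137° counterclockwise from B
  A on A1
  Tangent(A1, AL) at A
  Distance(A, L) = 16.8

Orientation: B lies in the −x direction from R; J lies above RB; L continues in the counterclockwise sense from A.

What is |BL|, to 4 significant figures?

32.66

On A1, B sits at bearing -90° from J; a 137° counterclockwise sweep puts A at bearing 47°, so A = J + 12.1·(cos 47°, sin 47°) = (-11.35, 20.95). Since A1 is tangent to AL there, JA ⟂ AL, so AL runs along (−sin 47°, cos 47°); with |AL| = 16.8, L = (-23.63, 32.41). Then |BL| = |L − B| = 32.66.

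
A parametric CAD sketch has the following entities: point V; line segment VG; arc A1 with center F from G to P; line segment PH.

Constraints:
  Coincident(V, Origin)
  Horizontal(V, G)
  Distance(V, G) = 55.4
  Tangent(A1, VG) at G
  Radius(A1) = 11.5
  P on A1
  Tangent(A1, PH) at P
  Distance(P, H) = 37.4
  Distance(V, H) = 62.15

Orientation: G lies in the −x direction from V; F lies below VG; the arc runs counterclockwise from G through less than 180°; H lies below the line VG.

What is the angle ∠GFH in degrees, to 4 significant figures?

156.9°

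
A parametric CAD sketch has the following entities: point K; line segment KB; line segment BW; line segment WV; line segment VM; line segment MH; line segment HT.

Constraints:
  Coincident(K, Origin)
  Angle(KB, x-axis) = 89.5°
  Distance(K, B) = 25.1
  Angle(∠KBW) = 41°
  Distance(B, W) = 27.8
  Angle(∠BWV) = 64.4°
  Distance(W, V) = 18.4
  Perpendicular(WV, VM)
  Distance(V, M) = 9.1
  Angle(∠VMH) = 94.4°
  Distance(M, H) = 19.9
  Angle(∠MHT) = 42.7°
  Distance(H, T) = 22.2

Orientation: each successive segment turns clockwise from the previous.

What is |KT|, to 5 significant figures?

8.2110

K is at the origin; KB runs at 89.5° with length 25.1, so B = (0.21904, 25.099). ∠KBW = 41.0° gives BW at -49.500° from the x-axis; with |BW| = 27.8, W = (18.274, 3.9598). ∠BWV = 64.4° gives WV at -165.10° from the x-axis; with |WV| = 18.4, V = (0.49237, -0.77148). WV ⟂ VM, so VM runs at 104.90°; with |VM| = 9.1, M = (-1.8475, 8.0225). ∠VMH = 94.4° gives MH at 19.300° from the x-axis; with |MH| = 19.9, H = (16.934, 14.600). ∠MHT = 42.7° gives HT at -118.00° from the x-axis; with |HT| = 22.2, T = (6.5118, -5.0017). Then |KT| = |T − K| = 8.2110.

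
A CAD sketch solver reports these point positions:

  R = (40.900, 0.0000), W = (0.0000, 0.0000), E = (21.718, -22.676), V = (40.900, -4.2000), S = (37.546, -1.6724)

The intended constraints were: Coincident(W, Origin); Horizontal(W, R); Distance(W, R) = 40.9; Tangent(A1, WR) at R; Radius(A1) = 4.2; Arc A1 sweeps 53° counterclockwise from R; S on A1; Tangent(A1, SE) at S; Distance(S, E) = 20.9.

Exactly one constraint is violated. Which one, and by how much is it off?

Distance(S, E) = 20.9 — off by 5.40.

W = (0.00, 0.00) ✓; W.y = 0.00, R.y = 0.00 ✓; |WR| = 40.90 ✓; ∠(VR, RW) = 90.00° ✓; |VR| = 4.200 ✓; bearing(V→S) − bearing(V→R) = 53.00° ✓; |VS| = 4.200 ✓; ∠(VS, SE) = 90.00° ✓; |SE| = 26.30 ✗.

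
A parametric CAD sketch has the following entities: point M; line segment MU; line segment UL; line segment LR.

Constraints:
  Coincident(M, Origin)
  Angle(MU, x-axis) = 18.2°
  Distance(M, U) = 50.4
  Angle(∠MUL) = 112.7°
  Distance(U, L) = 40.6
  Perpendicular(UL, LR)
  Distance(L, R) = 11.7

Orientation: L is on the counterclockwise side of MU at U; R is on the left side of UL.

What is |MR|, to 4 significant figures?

69.40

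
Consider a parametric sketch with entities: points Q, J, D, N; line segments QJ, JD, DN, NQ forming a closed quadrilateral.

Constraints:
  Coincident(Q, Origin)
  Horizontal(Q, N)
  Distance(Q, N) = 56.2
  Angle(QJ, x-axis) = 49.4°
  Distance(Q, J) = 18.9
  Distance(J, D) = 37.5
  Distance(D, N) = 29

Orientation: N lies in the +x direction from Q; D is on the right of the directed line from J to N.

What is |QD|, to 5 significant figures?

36.944

Checks: |QN| = 56.20 ✓; |QJ| = 18.90 ✓; |JD| = 37.50 ✓; |DN| = 29.00 ✓.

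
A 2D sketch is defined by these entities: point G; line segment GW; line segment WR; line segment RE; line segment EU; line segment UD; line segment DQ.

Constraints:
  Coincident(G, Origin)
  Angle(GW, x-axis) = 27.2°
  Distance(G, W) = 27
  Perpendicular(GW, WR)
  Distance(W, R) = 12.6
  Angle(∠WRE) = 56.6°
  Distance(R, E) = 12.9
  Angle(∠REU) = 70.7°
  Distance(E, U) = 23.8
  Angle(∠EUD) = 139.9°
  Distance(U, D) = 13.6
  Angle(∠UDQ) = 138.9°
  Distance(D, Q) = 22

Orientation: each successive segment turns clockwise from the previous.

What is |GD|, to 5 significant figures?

49.441

G is at the origin; GW runs at 27.2° with length 27.0, so W = (24.014, 12.342). The perpendicularity gives WR at right angles to GW, so WR runs at -62.800°; with |WR| = 12.6, R = (29.774, 1.1350). ∠WRE = 56.6° gives RE at 173.80° from the x-axis; with |RE| = 12.9, E = (16.949, 2.5282). ∠REU = 70.7° gives EU at 64.500° from the x-axis; with |EU| = 23.8, U = (27.195, 24.010). ∠EUD = 139.9° gives UD at 24.400° from the x-axis; with |UD| = 13.6, D = (39.581, 29.628). Then |GD| = |D − G| = 49.441.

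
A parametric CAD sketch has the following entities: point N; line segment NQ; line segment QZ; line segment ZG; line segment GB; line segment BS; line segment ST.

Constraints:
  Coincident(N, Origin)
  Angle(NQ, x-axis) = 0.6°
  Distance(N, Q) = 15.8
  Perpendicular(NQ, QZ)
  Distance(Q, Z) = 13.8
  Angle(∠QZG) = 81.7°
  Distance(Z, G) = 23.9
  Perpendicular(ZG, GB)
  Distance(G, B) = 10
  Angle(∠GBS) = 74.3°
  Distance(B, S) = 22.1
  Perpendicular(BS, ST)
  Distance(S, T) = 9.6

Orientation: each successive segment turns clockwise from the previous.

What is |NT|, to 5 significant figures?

20.720

N is at the origin; NQ runs at 0.6° with length 15.8, so Q = (15.799, 0.16545). NQ ⟂ QZ, so QZ runs at -89.400°; with |QZ| = 13.8, Z = (15.944, -13.634). ∠QZG = 81.7° gives ZG at 172.30° from the x-axis; with |ZG| = 23.9, G = (-7.7409, -10.432). ZG ⟂ GB, so GB runs at 82.300°; with |GB| = 10.0, B = (-6.4010, -0.52169). ∠GBS = 74.3° gives BS at -23.400° from the x-axis; with |BS| = 22.1, S = (13.881, -9.2987). The perpendicularity gives ST at right angles to BS, so ST runs at -113.40°; with |ST| = 9.6, T = (10.069, -18.109). Then |NT| = |T − N| = 20.720.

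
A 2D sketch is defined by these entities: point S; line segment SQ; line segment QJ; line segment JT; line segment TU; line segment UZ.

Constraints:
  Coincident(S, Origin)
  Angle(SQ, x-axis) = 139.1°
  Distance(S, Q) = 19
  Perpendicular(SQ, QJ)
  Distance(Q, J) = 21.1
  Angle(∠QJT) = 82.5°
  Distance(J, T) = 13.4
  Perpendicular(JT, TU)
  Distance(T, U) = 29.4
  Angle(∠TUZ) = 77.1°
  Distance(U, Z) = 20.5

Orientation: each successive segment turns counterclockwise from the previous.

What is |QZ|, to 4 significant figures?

10.12

JT ⟂ TU, so TU runs at 56.60°; with |TU| = 29.4, U = (-0.8052, 13.66). ∠TUZ = 77.1° gives UZ at 159.5° from the x-axis; with |UZ| = 20.5, Z = (-20.01, 20.84). Then |QZ| = |Z − Q| = 10.12.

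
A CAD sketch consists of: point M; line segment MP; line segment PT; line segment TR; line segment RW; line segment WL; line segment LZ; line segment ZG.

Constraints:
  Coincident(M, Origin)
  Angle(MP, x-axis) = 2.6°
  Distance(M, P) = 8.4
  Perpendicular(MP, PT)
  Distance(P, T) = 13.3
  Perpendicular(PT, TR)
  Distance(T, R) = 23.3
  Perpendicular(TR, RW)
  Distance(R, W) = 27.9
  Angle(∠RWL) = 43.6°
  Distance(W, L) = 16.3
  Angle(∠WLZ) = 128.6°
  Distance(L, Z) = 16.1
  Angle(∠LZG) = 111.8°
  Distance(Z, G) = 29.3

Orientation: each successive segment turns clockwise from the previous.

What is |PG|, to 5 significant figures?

47.232

M is at the origin; MP runs at 2.6° with length 8.4, so P = (8.3914, 0.38105). The perpendicularity gives PT at right angles to MP, so PT runs at -87.400°; with |PT| = 13.3, T = (8.9947, -12.905). PT is perpendicular to TR, so TR runs at -177.40°; with |TR| = 23.3, R = (-14.281, -13.962). TR is perpendicular to RW, so RW runs at 92.600°; with |RW| = 27.9, W = (-15.547, 13.909). ∠RWL = 43.6° gives WL at -43.800° from the x-axis; with |WL| = 16.3, L = (-3.7823, 2.6271). ∠WLZ = 128.6° gives LZ at -95.200° from the x-axis; with |LZ| = 16.1, Z = (-5.2415, -13.407). ∠LZG = 111.8° gives ZG at -163.40° from the x-axis; with |ZG| = 29.3, G = (-33.320, -21.777). Then |PG| = |G − P| = 47.232.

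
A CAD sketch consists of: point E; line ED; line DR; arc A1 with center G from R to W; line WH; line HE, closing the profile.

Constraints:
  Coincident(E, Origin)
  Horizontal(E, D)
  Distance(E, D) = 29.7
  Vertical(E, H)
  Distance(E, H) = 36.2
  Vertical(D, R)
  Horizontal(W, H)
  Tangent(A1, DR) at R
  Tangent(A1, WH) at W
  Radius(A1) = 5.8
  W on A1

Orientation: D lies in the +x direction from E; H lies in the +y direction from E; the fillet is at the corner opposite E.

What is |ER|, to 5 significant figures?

42.500

E is at the origin; ED is horizontal with |ED| = 29.7 and D on the +x side, so D = (29.700, 0.0000). E and H share the same x with |EH| = 36.2 and H on the +y side, so H = (0.0000, 36.200). The virtual corner opposite E is at (29.700, 36.200). Since A1 is tangent to DR there, GR ⟂ DR and since A1 is tangent to WH there, GW ⟂ WH, with radius 5.8, so the center G sits 5.8 in from both sides at G = (23.900, 30.400). That places the tangent points at R = (29.700, 30.400) on DR and W = (23.900, 36.200) on WH. Then |ER| = |R − E| = 42.500.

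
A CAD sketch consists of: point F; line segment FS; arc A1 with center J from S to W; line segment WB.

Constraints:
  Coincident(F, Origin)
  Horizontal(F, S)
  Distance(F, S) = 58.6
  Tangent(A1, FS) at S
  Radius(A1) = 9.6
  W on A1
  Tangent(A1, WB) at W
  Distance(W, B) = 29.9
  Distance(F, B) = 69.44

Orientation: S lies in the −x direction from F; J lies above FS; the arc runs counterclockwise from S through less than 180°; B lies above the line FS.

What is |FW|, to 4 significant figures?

50.65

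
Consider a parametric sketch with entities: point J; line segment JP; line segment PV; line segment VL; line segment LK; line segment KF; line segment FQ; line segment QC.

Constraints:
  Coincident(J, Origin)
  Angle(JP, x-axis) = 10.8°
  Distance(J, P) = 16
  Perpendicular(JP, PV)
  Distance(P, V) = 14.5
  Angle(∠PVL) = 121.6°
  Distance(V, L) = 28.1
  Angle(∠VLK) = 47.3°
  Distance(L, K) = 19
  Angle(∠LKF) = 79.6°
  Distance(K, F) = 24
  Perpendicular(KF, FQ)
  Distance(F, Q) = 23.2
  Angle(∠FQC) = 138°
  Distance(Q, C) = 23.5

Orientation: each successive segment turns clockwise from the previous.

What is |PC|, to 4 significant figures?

58.33

J is at the origin; JP runs at 10.8° with length 16.0, so P = (15.72, 2.998). JP is perpendicular to PV, so PV runs at -79.20°; with |PV| = 14.5, V = (18.43, -11.25). ∠PVL = 121.6° gives VL at -137.6° from the x-axis; with |VL| = 28.1, L = (-2.317, -30.19). ∠VLK = 47.3° gives LK at 89.70° from the x-axis; with |LK| = 19.0, K = (-2.217, -11.19). ∠LKF = 79.6° gives KF at -10.70° from the x-axis; with |KF| = 24.0, F = (21.37, -15.65). The perpendicularity gives FQ at right angles to KF, so FQ runs at -100.7°; with |FQ| = 23.2, Q = (17.06, -38.45). ∠FQC = 138.0° gives QC at -142.7° from the x-axis; with |QC| = 23.5, C = (-1.636, -52.69). Then |PC| = |C − P| = 58.33.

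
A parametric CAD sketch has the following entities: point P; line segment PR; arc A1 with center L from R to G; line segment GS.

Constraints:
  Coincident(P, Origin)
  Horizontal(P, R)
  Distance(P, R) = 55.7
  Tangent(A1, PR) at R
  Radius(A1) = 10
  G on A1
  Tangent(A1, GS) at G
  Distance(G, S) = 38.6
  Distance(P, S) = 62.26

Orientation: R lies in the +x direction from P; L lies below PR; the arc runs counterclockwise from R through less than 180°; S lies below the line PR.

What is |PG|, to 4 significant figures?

46.61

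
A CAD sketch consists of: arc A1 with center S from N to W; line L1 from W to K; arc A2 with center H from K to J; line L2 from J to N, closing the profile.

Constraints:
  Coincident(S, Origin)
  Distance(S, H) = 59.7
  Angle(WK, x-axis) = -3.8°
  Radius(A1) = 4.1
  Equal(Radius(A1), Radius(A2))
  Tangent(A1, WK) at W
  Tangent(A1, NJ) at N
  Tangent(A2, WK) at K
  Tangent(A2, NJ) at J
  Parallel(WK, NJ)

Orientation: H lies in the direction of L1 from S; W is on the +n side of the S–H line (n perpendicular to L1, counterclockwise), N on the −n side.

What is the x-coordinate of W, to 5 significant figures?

0.27172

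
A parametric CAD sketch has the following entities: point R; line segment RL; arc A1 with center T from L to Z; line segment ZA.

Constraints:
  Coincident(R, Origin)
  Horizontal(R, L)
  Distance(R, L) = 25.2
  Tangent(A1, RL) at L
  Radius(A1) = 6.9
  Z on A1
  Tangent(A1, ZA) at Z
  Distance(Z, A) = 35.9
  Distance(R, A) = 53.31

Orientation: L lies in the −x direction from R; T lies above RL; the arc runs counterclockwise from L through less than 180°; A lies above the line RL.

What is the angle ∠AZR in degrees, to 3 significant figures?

138°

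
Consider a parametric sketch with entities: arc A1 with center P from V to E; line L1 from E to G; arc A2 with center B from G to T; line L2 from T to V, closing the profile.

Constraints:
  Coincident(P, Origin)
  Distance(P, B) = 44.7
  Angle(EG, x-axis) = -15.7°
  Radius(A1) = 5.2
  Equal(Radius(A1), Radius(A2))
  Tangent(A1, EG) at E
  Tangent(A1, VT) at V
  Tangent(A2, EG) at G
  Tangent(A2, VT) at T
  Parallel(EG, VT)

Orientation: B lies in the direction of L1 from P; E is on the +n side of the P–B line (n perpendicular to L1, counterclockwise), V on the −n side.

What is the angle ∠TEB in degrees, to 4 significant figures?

6.462°

The slot axis is L1's direction at -15.7°, so u = (cos -15.7°, sin -15.7°) = (0.9627, -0.2706) and n = (−sin -15.7°, cos -15.7°) = (0.2706, 0.9627). P is at the origin and B lies 44.7 along u from P, so B = 44.7·u = (43.03, -12.10). Tangency of A1 to both parallel lines with radius 5.2 puts E and V at P ± 5.2·n: E = (1.407, 5.006), V = (-1.407, -5.006). Equal radii place G and T the same way about B: G = B + 5.2·n = (44.44, -7.090), T = B − 5.2·n = (41.63, -17.10). Then cos ∠TEB = ET·EB / (|ET||EB|), giving 6.462°.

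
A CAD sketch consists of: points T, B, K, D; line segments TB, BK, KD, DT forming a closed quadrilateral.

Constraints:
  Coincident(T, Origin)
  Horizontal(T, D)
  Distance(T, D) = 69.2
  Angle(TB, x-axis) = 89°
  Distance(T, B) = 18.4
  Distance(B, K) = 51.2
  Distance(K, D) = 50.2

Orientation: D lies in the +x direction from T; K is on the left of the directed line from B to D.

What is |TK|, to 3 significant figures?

62.6

Checks: |BK| = 51.20 ✓; |KD| = 50.20 ✓.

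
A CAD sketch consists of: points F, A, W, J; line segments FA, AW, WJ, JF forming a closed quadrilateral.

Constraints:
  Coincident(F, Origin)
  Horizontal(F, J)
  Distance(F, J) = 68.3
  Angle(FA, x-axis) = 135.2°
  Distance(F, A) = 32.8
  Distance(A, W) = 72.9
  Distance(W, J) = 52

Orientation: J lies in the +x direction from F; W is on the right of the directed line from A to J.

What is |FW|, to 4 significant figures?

40.16

Checks: |AW| = 72.90 ✓; |WJ| = 52.00 ✓.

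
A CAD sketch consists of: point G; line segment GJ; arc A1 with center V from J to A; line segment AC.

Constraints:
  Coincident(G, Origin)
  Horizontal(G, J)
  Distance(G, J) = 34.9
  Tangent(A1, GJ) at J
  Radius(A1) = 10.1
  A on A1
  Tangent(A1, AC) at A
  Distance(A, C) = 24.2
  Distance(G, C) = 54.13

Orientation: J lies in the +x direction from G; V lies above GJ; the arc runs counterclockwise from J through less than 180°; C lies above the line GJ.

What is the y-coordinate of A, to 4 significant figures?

11.83

Checks: G = (0.00, 0.00) ✓; ∠(VJ, JG) = 90.00° ✓; |VJ| = 10.10 ✓; |VA| = 10.10 ✓; ∠(VA, AC) = 90.00° ✓; |AC| = 24.20 ✓; |GC| = 54.13 ✓.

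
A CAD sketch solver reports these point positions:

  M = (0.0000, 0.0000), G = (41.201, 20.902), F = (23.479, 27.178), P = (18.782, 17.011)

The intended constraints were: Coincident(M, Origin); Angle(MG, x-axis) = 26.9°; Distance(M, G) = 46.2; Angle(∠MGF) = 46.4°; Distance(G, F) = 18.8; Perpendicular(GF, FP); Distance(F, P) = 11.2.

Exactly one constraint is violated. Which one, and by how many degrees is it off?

Perpendicular(GF, FP) — off by 5.30°.

M = (0.00, 0.00) ✓; MG at 26.90° ✓; |MG| = 46.20 ✓; ∠MGF = 46.40° ✓; |GF| = 18.80 ✓; ∠(GF, FP) = 84.70° ✗; |FP| = 11.20 ✓.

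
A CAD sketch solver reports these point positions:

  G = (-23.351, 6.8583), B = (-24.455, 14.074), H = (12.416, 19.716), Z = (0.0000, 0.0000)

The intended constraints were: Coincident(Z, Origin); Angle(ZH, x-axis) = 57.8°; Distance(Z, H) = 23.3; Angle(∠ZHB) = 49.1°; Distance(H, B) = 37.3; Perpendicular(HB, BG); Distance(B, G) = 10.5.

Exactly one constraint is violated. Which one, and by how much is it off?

Distance(B, G) = 10.5 — off by 3.20.

Z = (0.00, 0.00) ✓; ZH at 57.80° ✓; |ZH| = 23.30 ✓; ∠ZHB = 49.10° ✓; |HB| = 37.30 ✓; ∠(HB, BG) = 90.00° ✓; |BG| = 7.300 ✗.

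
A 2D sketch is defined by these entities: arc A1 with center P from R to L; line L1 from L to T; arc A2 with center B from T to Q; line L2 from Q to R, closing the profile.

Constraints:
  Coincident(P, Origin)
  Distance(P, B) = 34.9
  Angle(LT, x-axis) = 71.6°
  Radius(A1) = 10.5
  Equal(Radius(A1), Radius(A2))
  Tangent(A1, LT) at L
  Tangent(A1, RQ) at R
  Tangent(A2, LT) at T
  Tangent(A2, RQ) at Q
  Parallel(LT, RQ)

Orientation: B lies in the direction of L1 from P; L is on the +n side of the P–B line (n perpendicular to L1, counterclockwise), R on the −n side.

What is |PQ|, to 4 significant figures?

36.45

The slot axis is L1's direction at 71.6°, so u = (cos 71.6°, sin 71.6°) = (0.3156, 0.9489) and n = (−sin 71.6°, cos 71.6°) = (-0.9489, 0.3156). P is at the origin and B lies 34.9 along u from P, so B = 34.9·u = (11.02, 33.12). Tangency of A1 to both parallel lines with radius 10.5 puts L and R at P ± 10.5·n: L = (-9.963, 3.314), R = (9.963, -3.314). Equal radii place T and Q the same way about B: T = B + 10.5·n = (1.053, 36.43), Q = B − 10.5·n = (20.98, 29.80). Then |PQ| = |Q − P| = 36.45.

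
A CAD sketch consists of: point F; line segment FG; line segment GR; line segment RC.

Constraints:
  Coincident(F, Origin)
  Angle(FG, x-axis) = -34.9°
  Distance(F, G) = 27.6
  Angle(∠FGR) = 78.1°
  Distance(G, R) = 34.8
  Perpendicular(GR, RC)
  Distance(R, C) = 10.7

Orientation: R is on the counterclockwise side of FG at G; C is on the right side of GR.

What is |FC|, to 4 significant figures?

47.64

∠FGR = 78.1°, so GR runs at -34.9° + (180° − 78.1°) = 67.00° from the x-axis; with |GR| = 34.8, R = G + 34.8·(cos 67.00°, sin 67.00°) = (36.23, 16.24). GR is perpendicular to RC; with |RC| = 10.7 on the right of GR, C = R + 10.7·(0.9205, -0.3907) = (46.08, 12.06). Then |FC| = |C − F| = 47.64.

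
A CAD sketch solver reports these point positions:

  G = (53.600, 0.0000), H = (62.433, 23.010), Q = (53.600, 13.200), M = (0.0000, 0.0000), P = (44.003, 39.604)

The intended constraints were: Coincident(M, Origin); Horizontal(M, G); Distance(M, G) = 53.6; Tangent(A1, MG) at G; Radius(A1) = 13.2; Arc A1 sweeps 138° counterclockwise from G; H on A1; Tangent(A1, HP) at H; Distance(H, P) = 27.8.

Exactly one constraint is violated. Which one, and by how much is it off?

Distance(H, P) = 27.8 — off by 3.00.

M = (0.00, 0.00) ✓; M.y = 0.00, G.y = 0.00 ✓; |MG| = 53.60 ✓; ∠(QG, GM) = 90.00° ✓; |QG| = 13.20 ✓; bearing(Q→H) − bearing(Q→G) = 138.0° ✓; |QH| = 13.20 ✓; ∠(QH, HP) = 90.00° ✓; |HP| = 24.80 ✗.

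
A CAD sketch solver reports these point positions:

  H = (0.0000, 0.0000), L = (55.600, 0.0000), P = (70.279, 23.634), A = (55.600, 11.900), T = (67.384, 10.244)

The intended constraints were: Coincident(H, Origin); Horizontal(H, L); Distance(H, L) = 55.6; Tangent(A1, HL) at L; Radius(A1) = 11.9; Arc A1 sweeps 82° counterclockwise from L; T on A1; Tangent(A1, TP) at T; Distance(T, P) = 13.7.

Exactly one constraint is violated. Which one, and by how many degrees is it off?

Tangent(A1, TP) at T — off by 4.20°.

H = (0.00, 0.00) ✓; H.y = 0.00, L.y = 0.00 ✓; |HL| = 55.60 ✓; ∠(AL, LH) = 90.00° ✓; |AL| = 11.90 ✓; bearing(A→T) − bearing(A→L) = 82.00° ✓; |AT| = 11.90 ✓; ∠(AT, TP) = 94.20° ✗; |TP| = 13.70 ✓.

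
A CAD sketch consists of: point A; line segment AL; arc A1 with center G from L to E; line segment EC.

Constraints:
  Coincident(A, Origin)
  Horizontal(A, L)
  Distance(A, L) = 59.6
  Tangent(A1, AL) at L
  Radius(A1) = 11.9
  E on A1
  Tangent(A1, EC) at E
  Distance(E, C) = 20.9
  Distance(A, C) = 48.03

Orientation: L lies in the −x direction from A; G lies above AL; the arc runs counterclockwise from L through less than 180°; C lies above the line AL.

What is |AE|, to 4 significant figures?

49.23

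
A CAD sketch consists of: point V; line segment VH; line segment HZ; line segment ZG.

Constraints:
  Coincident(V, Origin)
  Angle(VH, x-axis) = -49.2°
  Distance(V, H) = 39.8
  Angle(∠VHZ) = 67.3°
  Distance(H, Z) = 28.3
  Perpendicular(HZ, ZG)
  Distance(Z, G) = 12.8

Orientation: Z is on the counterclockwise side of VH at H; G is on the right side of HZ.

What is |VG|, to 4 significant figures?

51.18

V is at the origin; VH runs at -49.2° with length 39.8, so H = 39.8·(cos -49.2°, sin -49.2°) = (26.01, -30.13). ∠VHZ = 67.3°, so HZ runs at -49.2° + (180° − 67.3°) = 63.50° from the x-axis; with |HZ| = 28.3, Z = H + 28.3·(cos 63.50°, sin 63.50°) = (38.63, -4.802). HZ is perpendicular to ZG; with |ZG| = 12.8 on the right of HZ, G = Z + 12.8·(0.8949, -0.4462) = (50.09, -10.51). Then |VG| = |G − V| = 51.18.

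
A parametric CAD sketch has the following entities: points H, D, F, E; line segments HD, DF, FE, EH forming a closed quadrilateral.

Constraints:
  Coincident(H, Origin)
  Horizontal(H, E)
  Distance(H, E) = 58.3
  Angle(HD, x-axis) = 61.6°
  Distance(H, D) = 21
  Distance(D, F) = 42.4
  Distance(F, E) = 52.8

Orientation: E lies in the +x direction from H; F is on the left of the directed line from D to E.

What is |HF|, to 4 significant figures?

62.91

Checks: |DF| = 42.40 ✓; |FE| = 52.80 ✓.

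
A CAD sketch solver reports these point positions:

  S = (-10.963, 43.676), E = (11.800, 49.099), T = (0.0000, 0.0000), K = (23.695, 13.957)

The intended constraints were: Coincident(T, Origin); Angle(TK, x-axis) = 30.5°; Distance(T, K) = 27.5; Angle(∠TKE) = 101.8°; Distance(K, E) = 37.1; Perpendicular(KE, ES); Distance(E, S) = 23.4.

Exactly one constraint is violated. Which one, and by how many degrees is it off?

Perpendicular(KE, ES) — off by 5.30°.

T = (0.00, 0.00) ✓; TK at 30.50° ✓; |TK| = 27.50 ✓; ∠TKE = 101.8° ✓; |KE| = 37.10 ✓; ∠(KE, ES) = 84.70° ✗; |ES| = 23.40 ✓.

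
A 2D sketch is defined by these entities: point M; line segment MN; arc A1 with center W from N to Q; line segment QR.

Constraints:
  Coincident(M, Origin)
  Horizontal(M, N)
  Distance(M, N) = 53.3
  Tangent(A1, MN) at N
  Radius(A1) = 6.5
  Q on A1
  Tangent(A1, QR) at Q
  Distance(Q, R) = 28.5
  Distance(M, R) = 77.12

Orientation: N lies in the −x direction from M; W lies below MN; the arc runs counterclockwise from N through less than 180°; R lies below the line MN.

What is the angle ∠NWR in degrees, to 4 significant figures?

142.2°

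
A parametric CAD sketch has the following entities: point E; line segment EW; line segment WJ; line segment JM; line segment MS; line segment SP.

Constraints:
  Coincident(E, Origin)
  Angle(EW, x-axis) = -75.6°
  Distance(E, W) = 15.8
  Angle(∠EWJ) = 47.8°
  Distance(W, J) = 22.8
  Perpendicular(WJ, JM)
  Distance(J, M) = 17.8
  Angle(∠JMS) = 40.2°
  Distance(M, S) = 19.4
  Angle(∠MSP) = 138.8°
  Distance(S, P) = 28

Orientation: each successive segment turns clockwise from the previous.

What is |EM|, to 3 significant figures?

13.6

E is at the origin; EW runs at -75.6° with length 15.8, so W = (3.93, -15.3). ∠EWJ = 47.8° gives WJ at 152° from the x-axis; with |WJ| = 22.8, J = (-16.2, -4.67). WJ ⟂ JM, so JM runs at 62.2°; with |JM| = 17.8, M = (-7.94, 11.1). Then |EM| = |M − E| = 13.6.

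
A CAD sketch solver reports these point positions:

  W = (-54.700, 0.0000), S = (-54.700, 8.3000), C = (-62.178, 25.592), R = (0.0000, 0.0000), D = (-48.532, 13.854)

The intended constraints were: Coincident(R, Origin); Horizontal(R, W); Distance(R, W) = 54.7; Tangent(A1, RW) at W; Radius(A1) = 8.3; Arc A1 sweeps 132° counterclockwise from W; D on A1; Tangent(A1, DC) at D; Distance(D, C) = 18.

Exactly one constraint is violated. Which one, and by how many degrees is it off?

Tangent(A1, DC) at D — off by 7.30°.

R = (0.00, 0.00) ✓; R.y = 0.00, W.y = 0.00 ✓; |RW| = 54.70 ✓; ∠(SW, WR) = 90.00° ✓; |SW| = 8.300 ✓; bearing(S→D) − bearing(S→W) = 132.0° ✓; |SD| = 8.300 ✓; ∠(SD, DC) = 82.70° ✗; |DC| = 18.00 ✓.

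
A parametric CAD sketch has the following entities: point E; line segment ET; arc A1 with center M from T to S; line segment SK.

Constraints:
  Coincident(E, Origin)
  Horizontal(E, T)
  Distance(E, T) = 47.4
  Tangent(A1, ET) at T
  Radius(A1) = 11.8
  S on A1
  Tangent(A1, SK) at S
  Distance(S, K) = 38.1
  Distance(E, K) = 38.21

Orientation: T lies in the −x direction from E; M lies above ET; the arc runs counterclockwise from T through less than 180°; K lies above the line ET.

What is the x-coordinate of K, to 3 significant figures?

-15.0

E is at the origin; ET is horizontal with |ET| = 47.4 and T on the −x side, so T = (-47.4, 0.00). Tangency of A1 to ET means the radius MT is perpendicular to ET, so M = T + (0, 11.8) = (-47.4, 11.8). Since MS ⟂ SK (tangency), |MK| = √(11.8² + 38.1²) = 39.9 regardless of where S sits on A1. So K lies on both circle(E, 38.21) and circle(M, 39.9); the above-ET intersection is K = (-15.0, 35.1). S is the foot of the tangent from K: S = (-38.0, 4.70).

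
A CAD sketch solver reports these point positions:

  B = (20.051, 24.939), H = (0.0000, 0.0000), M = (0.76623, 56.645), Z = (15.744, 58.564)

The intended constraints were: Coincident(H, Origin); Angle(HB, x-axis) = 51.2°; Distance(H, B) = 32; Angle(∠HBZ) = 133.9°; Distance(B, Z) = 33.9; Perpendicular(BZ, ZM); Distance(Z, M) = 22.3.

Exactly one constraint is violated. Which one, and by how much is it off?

Distance(Z, M) = 22.3 — off by 7.20.

H = (0.00, 0.00) ✓; HB at 51.20° ✓; |HB| = 32.00 ✓; ∠HBZ = 133.9° ✓; |BZ| = 33.90 ✓; ∠(BZ, ZM) = 90.00° ✓; |ZM| = 15.10 ✗.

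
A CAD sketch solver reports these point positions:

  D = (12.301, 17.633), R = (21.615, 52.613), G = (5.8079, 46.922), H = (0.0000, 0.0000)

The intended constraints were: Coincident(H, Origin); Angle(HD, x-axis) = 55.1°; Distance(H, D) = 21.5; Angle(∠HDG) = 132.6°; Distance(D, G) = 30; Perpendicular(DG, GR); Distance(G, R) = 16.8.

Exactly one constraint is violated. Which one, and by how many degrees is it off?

Perpendicular(DG, GR) — off by 7.30°.

H = (0.00, 0.00) ✓; HD at 55.10° ✓; |HD| = 21.50 ✓; ∠HDG = 132.6° ✓; |DG| = 30.00 ✓; ∠(DG, GR) = 82.70° ✗; |GR| = 16.80 ✓.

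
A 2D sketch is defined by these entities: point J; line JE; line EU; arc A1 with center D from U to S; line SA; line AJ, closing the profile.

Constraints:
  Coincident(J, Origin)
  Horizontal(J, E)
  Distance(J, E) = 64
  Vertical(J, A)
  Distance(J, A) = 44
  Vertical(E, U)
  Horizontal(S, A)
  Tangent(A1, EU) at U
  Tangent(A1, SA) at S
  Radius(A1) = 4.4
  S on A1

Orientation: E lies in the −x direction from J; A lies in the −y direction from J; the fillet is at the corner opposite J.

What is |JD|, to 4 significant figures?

71.56

J is at the origin; J and E share the same y with |JE| = 64.0 and E on the −x side, so E = (-64.00, 0.000). J and A share the same x with |JA| = 44.0 and A on the −y side, so A = (0.000, -44.00). The virtual corner opposite J is at (-64.00, -44.00). The tangent condition forces DU to be normal to EU and since A1 is tangent to SA there, DS ⟂ SA, with radius 4.4, so the center D sits 4.4 in from both sides at D = (-59.60, -39.60). Then |JD| = |D − J| = 71.56.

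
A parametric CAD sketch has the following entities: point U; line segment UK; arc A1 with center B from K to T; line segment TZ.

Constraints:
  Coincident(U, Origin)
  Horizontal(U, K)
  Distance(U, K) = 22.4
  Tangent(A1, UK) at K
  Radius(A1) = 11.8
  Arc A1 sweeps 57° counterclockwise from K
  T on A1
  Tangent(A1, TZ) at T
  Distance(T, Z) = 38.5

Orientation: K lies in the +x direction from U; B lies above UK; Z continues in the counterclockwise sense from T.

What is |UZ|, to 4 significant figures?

65.23

U is at the origin; UK is horizontal with |UK| = 22.4 and K on the +x side, so K = (22.40, 0.000). Tangency of A1 to UK means the radius BK is perpendicular to UK, so B = K + (0, 11.8) = (22.40, 11.80). On A1, K sits at bearing -90° from B; a 57° counterclockwise sweep puts T at bearing -33°, so T = B + 11.8·(cos -33°, sin -33°) = (32.30, 5.373). A1 meets TZ tangentially, so BT is at right angles to TZ, so TZ runs along (−sin -33°, cos -33°); with |TZ| = 38.5, Z = (53.26, 37.66). Then |UZ| = |Z − U| = 65.23.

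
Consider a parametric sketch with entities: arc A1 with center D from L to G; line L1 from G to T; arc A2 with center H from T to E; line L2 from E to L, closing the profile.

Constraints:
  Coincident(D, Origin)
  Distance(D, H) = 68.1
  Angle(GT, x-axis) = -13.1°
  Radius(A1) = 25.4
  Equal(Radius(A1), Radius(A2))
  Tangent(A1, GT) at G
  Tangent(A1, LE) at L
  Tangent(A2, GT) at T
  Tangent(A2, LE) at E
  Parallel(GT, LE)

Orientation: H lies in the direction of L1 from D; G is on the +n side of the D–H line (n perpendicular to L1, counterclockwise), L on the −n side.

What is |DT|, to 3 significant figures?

72.7

Tangency of A1 to both parallel lines with radius 25.4 puts G and L at D ± 25.4·n: G = (5.76, 24.7), L = (-5.76, -24.7). Equal radii place T and E the same way about H: T = H + 25.4·n = (72.1, 9.30), E = H − 25.4·n = (60.6, -40.2). Then |DT| = |T − D| = 72.7.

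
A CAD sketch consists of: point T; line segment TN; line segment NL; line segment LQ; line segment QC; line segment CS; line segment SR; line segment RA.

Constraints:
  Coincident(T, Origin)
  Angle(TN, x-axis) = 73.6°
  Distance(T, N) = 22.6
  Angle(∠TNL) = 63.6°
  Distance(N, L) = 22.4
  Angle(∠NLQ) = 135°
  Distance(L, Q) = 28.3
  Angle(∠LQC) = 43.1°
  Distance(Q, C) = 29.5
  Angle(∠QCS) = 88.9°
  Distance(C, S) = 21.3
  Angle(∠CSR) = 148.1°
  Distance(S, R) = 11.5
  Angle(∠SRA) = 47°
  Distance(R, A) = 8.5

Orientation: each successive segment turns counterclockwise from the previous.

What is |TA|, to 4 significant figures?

26.64

∠CSR = 148.1° gives SR at 134.9° from the x-axis; with |SR| = 11.5, R = (-15.95, 29.59). ∠SRA = 47.0° gives RA at -92.10° from the x-axis; with |RA| = 8.5, A = (-16.27, 21.10). Then |TA| = |A − T| = 26.64.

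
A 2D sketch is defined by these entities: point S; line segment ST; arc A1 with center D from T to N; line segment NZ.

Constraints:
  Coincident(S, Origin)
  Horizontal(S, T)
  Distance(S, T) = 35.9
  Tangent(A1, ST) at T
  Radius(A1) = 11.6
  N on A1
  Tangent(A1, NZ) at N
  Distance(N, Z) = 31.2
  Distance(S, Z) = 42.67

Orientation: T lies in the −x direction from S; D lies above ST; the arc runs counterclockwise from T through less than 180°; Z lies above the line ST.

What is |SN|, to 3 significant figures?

26.2

S is at the origin; ST is horizontal with |ST| = 35.9 and T on the −x side, so T = (-35.9, 0.00). A1 meets ST tangentially, so DT is at right angles to ST, so D = T + (0, 11.6) = (-35.9, 11.6). Since DN ⟂ NZ (tangency), |DZ| = √(11.6² + 31.2²) = 33.3 regardless of where N sits on A1. So Z lies on both circle(S, 42.67) and circle(D, 33.3); the above-ST intersection is Z = (-17.1, 39.1). N is the foot of the tangent from Z: N = (-24.6, 8.80).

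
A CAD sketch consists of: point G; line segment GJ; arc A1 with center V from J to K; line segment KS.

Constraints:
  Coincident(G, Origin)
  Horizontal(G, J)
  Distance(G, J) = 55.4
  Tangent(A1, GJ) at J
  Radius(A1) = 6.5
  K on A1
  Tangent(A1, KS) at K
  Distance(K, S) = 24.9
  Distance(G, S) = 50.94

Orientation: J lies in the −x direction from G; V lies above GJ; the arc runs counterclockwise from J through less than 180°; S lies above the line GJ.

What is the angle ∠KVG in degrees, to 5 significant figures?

9.6119°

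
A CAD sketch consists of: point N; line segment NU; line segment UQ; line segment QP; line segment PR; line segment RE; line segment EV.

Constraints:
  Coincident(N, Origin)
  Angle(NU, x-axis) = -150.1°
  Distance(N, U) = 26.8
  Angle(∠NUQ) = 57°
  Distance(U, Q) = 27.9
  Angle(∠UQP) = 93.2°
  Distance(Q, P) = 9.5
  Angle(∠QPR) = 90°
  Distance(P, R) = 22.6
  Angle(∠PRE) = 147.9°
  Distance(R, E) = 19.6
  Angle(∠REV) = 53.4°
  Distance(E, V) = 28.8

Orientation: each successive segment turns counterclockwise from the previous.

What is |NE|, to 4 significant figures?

33.46

∠QPR = 90.0° gives PR at 149.7° from the x-axis; with |PR| = 22.6, R = (-13.12, -6.465). ∠PRE = 147.9° gives RE at -178.2° from the x-axis; with |RE| = 19.6, E = (-32.71, -7.080). Then |NE| = |E − N| = 33.46.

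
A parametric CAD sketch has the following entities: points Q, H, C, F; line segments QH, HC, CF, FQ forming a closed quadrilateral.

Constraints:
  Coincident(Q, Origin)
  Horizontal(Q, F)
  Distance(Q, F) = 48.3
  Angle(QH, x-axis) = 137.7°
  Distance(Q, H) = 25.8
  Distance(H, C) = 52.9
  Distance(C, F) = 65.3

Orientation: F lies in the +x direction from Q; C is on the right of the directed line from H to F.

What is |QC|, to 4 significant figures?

34.99

Checks: Q = (0.00, 0.00) ✓; |HC| = 52.90 ✓; |CF| = 65.30 ✓.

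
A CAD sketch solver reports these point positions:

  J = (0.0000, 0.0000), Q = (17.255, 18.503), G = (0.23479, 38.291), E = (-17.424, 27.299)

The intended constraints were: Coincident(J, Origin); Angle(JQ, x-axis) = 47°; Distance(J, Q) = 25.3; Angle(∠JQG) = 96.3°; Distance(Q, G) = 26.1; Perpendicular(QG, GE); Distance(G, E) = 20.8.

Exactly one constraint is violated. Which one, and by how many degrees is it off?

Perpendicular(QG, GE) — off by 8.80°.

J = (0.00, 0.00) ✓; JQ at 47.00° ✓; |JQ| = 25.30 ✓; ∠JQG = 96.30° ✓; |QG| = 26.10 ✓; ∠(QG, GE) = 81.20° ✗; |GE| = 20.80 ✓.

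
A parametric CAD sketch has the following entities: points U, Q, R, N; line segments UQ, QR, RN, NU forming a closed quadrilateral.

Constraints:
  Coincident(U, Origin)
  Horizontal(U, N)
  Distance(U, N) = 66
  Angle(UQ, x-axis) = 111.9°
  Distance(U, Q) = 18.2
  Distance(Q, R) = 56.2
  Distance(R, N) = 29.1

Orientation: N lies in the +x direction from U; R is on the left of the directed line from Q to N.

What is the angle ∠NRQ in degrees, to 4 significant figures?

118.8°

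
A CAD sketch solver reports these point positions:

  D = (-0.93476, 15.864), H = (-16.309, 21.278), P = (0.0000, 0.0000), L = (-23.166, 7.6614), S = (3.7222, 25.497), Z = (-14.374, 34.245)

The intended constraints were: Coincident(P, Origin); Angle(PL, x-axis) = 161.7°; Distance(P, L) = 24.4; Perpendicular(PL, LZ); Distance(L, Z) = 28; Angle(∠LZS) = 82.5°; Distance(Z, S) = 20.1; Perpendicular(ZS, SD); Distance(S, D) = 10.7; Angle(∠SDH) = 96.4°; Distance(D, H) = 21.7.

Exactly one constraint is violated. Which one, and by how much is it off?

Distance(D, H) = 21.7 — off by 5.40.

P = (0.00, 0.00) ✓; PL at 161.7° ✓; |PL| = 24.40 ✓; ∠(PL, LZ) = 90.00° ✓; |LZ| = 28.00 ✓; ∠LZS = 82.50° ✓; |ZS| = 20.10 ✓; ∠(ZS, SD) = 90.00° ✓; |SD| = 10.70 ✓; ∠SDH = 96.40° ✓; |DH| = 16.30 ✗.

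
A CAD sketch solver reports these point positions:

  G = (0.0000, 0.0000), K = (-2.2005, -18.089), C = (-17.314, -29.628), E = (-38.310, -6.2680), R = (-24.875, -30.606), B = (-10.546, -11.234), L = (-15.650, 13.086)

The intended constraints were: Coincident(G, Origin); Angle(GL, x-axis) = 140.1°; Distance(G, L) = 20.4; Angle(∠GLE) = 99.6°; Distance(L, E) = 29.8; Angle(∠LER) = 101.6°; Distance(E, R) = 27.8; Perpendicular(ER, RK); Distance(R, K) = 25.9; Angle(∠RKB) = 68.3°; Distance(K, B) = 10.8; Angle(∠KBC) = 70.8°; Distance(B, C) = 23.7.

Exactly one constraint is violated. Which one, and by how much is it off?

Distance(B, C) = 23.7 — off by 4.10.

G = (0.00, 0.00) ✓; GL at 140.1° ✓; |GL| = 20.40 ✓; ∠GLE = 99.60° ✓; |LE| = 29.80 ✓; ∠LER = 101.6° ✓; |ER| = 27.80 ✓; ∠(ER, RK) = 90.00° ✓; |RK| = 25.90 ✓; ∠RKB = 68.30° ✓; |KB| = 10.80 ✓; ∠KBC = 70.80° ✓; |BC| = 19.60 ✗.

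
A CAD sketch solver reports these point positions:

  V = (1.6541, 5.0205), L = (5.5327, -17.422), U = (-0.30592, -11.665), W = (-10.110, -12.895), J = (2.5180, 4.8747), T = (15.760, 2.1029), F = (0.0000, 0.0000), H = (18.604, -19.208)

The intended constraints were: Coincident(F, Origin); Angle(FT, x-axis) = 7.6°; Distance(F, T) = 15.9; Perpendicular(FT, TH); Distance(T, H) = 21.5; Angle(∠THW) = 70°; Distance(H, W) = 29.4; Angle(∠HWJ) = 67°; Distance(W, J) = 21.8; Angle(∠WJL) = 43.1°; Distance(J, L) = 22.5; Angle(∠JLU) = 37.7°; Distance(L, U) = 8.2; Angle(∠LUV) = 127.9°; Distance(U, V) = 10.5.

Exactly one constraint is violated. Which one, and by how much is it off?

Distance(U, V) = 10.5 — off by 6.30.

F = (0.00, 0.00) ✓; FT at 7.600° ✓; |FT| = 15.90 ✓; ∠(FT, TH) = 90.00° ✓; |TH| = 21.50 ✓; ∠THW = 70.00° ✓; |HW| = 29.40 ✓; ∠HWJ = 67.00° ✓; |WJ| = 21.80 ✓; ∠WJL = 43.10° ✓; |JL| = 22.50 ✓; ∠JLU = 37.70° ✓; |LU| = 8.200 ✓; ∠LUV = 127.9° ✓; |UV| = 16.80 ✗.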